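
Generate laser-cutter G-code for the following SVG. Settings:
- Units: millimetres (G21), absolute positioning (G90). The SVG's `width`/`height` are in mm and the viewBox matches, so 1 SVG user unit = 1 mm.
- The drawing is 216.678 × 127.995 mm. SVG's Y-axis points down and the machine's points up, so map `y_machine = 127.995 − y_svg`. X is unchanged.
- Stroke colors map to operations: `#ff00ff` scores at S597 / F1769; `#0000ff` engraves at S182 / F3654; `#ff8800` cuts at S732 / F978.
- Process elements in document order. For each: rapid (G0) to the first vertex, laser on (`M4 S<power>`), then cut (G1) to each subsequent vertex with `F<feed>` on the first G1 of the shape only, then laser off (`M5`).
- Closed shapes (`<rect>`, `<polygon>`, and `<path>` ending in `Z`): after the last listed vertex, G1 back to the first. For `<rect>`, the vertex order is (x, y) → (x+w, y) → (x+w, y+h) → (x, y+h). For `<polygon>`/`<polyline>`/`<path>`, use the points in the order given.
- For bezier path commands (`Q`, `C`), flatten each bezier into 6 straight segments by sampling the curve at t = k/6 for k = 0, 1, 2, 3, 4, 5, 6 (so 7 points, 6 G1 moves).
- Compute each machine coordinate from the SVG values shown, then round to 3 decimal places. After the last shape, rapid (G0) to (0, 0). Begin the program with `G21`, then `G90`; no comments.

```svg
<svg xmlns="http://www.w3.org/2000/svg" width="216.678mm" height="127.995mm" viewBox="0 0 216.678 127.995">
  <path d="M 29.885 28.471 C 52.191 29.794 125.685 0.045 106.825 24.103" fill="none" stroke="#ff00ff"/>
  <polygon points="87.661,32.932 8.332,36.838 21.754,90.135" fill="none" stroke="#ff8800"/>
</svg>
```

G21
G90
G0 X29.885 Y99.524
M4 S597
G1 X44.639 Y101.059 F1769
G1 X63.937 Y105.415
G1 X83.792 Y110.234
G1 X100.217 Y113.158
G1 X109.223 Y111.830
G1 X106.825 Y103.892
M5
G0 X87.661 Y95.063
M4 S732
G1 X8.332 Y91.157 F978
G1 X21.754 Y37.860
G1 X87.661 Y95.063
M5
G0 X0.000 Y0.000

1 u = 1 mm; y_m = 127.995 − y.

[1] `<path>` cubic bezier, #ff00ff→score S597 F1769: (29.885,99.524) → (44.639,101.059) → (63.937,105.415) → (83.792,110.234) → (100.217,113.158) → (109.223,111.830) → (106.825,103.892)

[2] `<polygon>` closed polygon, #ff8800→cut S732 F978: (87.661,95.063) → (8.332,91.157) → (21.754,37.860) → (87.661,95.063) (closed)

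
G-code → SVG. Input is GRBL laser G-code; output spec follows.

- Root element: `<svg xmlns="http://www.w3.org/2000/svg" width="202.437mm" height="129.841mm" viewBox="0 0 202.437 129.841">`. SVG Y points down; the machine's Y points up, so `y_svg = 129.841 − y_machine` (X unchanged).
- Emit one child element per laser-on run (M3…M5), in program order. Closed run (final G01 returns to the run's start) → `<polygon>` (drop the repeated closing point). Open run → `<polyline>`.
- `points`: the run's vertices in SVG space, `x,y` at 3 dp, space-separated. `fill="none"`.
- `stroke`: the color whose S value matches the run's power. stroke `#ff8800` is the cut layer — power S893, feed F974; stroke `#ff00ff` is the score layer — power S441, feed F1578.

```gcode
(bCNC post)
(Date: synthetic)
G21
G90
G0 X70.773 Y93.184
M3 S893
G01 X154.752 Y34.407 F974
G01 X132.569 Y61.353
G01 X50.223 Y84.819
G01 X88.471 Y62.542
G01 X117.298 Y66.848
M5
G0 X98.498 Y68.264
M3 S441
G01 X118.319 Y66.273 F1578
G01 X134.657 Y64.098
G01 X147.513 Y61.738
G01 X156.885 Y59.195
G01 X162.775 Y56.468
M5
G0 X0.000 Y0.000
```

y_svg = 129.841 − y_m.

[1] S893→`#ff8800` (cut); open run; points: 70.773,36.657 154.752,95.434 132.569,68.488 50.223,45.022 88.471,67.299 117.298,62.993

[2] S441→`#ff00ff` (score); open run; points: 98.498,61.577 118.319,63.568 134.657,65.743 147.513,68.103 156.885,70.646 162.775,73.373

<svg xmlns="http://www.w3.org/2000/svg" width="202.437mm" height="129.841mm" viewBox="0 0 202.437 129.841">
  <polyline points="70.773,36.657 154.752,95.434 132.569,68.488 50.223,45.022 88.471,67.299 117.298,62.993" fill="none" stroke="#ff8800"/>
  <polyline points="98.498,61.577 118.319,63.568 134.657,65.743 147.513,68.103 156.885,70.646 162.775,73.373" fill="none" stroke="#ff00ff"/>
</svg>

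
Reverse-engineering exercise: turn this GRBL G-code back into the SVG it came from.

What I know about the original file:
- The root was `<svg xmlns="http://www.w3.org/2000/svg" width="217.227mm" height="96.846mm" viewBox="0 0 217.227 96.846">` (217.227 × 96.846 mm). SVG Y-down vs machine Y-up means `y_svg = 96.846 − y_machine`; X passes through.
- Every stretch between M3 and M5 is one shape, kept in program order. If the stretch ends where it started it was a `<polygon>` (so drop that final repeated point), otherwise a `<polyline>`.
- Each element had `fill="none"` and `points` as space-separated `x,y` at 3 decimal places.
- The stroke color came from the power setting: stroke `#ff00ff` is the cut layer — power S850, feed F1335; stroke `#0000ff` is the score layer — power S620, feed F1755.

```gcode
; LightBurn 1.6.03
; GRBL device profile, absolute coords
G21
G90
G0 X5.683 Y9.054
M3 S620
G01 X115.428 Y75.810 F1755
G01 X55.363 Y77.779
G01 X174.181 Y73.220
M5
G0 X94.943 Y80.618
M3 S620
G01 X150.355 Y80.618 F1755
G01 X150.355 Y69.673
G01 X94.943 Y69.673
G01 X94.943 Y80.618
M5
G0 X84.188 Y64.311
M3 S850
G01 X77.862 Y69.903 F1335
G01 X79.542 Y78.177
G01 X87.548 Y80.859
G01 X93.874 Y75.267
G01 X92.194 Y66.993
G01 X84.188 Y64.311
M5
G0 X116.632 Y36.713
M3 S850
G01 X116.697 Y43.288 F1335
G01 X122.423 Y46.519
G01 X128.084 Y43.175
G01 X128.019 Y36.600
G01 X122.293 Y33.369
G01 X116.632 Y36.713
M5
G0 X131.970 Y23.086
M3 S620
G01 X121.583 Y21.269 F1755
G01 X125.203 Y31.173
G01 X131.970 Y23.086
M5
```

<svg xmlns="http://www.w3.org/2000/svg" width="217.227mm" height="96.846mm" viewBox="0 0 217.227 96.846">
  <polyline points="5.683,87.792 115.428,21.036 55.363,19.067 174.181,23.626" fill="none" stroke="#0000ff"/>
  <polygon points="94.943,16.228 150.355,16.228 150.355,27.173 94.943,27.173" fill="none" stroke="#0000ff"/>
  <polygon points="84.188,32.535 77.862,26.943 79.542,18.669 87.548,15.987 93.874,21.579 92.194,29.853" fill="none" stroke="#ff00ff"/>
  <polygon points="116.632,60.133 116.697,53.558 122.423,50.327 128.084,53.671 128.019,60.246 122.293,63.477" fill="none" stroke="#ff00ff"/>
  <polygon points="131.970,73.760 121.583,75.577 125.203,65.673" fill="none" stroke="#0000ff"/>
</svg>

Each laser-on run becomes one SVG element. Flip Y back into SVG space with y_svg = 96.846 − y_machine.

Run 1: power S620 maps to stroke `#0000ff` (score). The run is open, so emit a `<polyline>` with points (Y-flipped): 5.683,87.792 115.428,21.036 55.363,19.067 174.181,23.626.

Run 2: the run's S620 means `#0000ff` (score). The run returns to its start, so emit a `<polygon>` with points (Y-flipped): 94.943,16.228 150.355,16.228 150.355,27.173 94.943,27.173.

Run 3: the run's S850 means `#ff00ff` (cut). The run returns to its start, so emit a `<polygon>` with points (Y-flipped): 84.188,32.535 77.862,26.943 79.542,18.669 87.548,15.987 93.874,21.579 92.194,29.853.

Run 4: the run's S850 means `#ff00ff` (cut). The run returns to its start, so emit a `<polygon>` with points (Y-flipped): 116.632,60.133 116.697,53.558 122.423,50.327 128.084,53.671 128.019,60.246 122.293,63.477.

Run 5: the run's S620 means `#0000ff` (score). The run returns to its start, so emit a `<polygon>` with points (Y-flipped): 131.970,73.760 121.583,75.577 125.203,65.673.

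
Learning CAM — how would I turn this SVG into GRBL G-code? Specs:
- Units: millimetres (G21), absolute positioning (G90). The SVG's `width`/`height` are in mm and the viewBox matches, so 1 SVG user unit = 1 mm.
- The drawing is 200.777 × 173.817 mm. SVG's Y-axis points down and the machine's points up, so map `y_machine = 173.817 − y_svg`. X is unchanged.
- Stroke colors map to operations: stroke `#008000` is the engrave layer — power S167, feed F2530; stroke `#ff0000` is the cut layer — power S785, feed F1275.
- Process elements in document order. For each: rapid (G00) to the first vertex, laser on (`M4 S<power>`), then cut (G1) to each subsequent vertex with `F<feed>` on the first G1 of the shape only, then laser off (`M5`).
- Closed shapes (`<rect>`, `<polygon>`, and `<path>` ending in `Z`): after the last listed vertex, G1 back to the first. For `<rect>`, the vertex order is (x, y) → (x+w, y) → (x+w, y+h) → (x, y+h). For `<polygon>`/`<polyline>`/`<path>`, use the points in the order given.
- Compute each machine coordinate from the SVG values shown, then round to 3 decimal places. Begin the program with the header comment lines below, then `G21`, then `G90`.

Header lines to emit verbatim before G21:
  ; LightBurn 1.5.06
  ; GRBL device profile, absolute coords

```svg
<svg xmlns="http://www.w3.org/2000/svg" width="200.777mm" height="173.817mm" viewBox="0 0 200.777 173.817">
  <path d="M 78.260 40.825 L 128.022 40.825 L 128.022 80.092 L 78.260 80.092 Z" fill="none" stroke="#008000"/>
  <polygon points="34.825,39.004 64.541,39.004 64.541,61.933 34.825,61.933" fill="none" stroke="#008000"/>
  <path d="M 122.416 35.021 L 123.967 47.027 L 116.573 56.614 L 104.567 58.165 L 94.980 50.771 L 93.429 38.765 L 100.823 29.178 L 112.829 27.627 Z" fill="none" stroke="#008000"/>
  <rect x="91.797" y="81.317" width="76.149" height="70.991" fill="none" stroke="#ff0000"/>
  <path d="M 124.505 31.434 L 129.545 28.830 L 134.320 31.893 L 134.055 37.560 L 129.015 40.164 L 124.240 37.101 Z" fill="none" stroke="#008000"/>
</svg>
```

1 u = 1 mm; y_m = 173.817 − y.

[1] `<path>` rectangle, #008000→engrave S167 F2530: (78.260,132.992) → (128.022,132.992) → (128.022,93.725) → (78.260,93.725) → (78.260,132.992) (closed)

[2] `<polygon>` rectangle, #008000→engrave S167 F2530: (34.825,134.813) → (64.541,134.813) → (64.541,111.884) → (34.825,111.884) → (34.825,134.813) (closed)

[3] `<path>` regular polygon, #008000→engrave S167 F2530: (122.416,138.796) → (123.967,126.790) → (116.573,117.203) → (104.567,115.652) → (94.980,123.046) → (93.429,135.052) → (100.823,144.639) → (112.829,146.190) → (122.416,138.796) (closed)

[4] `<rect>` rectangle, #ff0000→cut S785 F1275: (91.797,92.500) → (167.946,92.500) → (167.946,21.509) → (91.797,21.509) → (91.797,92.500) (closed)

[5] `<path>` regular polygon, #008000→engrave S167 F2530: (124.505,142.383) → (129.545,144.987) → (134.320,141.924) → (134.055,136.257) → (129.015,133.653) → (124.240,136.716) → (124.505,142.383) (closed)

; LightBurn 1.5.06
; GRBL device profile, absolute coords
G21
G90
G00 X78.260 Y132.992
M4 S167
G1 X128.022 Y132.992 F2530
G1 X128.022 Y93.725
G1 X78.260 Y93.725
G1 X78.260 Y132.992
M5
G00 X34.825 Y134.813
M4 S167
G1 X64.541 Y134.813 F2530
G1 X64.541 Y111.884
G1 X34.825 Y111.884
G1 X34.825 Y134.813
M5
G00 X122.416 Y138.796
M4 S167
G1 X123.967 Y126.790 F2530
G1 X116.573 Y117.203
G1 X104.567 Y115.652
G1 X94.980 Y123.046
G1 X93.429 Y135.052
G1 X100.823 Y144.639
G1 X112.829 Y146.190
G1 X122.416 Y138.796
M5
G00 X91.797 Y92.500
M4 S785
G1 X167.946 Y92.500 F1275
G1 X167.946 Y21.509
G1 X91.797 Y21.509
G1 X91.797 Y92.500
M5
G00 X124.505 Y142.383
M4 S167
G1 X129.545 Y144.987 F2530
G1 X134.320 Y141.924
G1 X134.055 Y136.257
G1 X129.015 Y133.653
G1 X124.240 Y136.716
G1 X124.505 Y142.383
M5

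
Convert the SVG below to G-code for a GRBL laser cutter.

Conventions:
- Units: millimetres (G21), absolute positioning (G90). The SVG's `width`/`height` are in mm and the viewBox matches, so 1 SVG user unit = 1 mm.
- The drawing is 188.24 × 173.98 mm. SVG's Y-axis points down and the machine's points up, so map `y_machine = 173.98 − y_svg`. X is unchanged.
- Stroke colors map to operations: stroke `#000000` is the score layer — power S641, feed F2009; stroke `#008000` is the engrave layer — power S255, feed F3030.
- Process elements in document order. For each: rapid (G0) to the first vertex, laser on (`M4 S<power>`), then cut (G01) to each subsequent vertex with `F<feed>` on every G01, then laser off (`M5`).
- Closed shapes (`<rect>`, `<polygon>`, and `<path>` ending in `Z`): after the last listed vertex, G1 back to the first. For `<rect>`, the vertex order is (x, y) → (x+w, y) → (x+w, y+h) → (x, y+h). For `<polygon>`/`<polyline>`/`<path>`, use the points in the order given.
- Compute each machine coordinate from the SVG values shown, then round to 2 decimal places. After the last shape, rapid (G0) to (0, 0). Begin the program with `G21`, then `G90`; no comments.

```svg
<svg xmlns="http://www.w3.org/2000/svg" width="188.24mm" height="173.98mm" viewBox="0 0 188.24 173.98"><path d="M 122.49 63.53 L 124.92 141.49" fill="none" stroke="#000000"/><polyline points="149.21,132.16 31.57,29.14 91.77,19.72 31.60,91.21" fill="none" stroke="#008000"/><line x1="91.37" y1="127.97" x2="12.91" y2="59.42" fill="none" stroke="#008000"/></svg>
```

G21
G90
G0 X122.49 Y110.45
M4 S641
G01 X124.92 Y32.49 F2009
M5
G0 X149.21 Y41.82
M4 S255
G01 X31.57 Y144.84 F3030
G01 X91.77 Y154.26 F3030
G01 X31.60 Y82.77 F3030
M5
G0 X91.37 Y46.01
M4 S255
G01 X12.91 Y114.56 F3030
M5
G0 X0.00 Y0.00

Since the viewBox matches the mm dimensions, user units are millimetres directly. The only transform is the Y-flip y_m = 173.98 − y_svg.

Shape 1 is a line segment drawn with `<path>`. Its stroke #000000 means score at S641, F2009. After flipping Y the toolpath is (122.49,110.45) → (124.92,32.49).

Shape 2 is a open polyline drawn with `<polyline>`. Its stroke #008000 means engrave at S255, F3030. After flipping Y the toolpath is (149.21,41.82) → (31.57,144.84) → (91.77,154.26) → (31.60,82.77).

Shape 3 is a line segment drawn with `<line>`. Its stroke #008000 means engrave at S255, F3030. After flipping Y the toolpath is (91.37,46.01) → (12.91,114.56).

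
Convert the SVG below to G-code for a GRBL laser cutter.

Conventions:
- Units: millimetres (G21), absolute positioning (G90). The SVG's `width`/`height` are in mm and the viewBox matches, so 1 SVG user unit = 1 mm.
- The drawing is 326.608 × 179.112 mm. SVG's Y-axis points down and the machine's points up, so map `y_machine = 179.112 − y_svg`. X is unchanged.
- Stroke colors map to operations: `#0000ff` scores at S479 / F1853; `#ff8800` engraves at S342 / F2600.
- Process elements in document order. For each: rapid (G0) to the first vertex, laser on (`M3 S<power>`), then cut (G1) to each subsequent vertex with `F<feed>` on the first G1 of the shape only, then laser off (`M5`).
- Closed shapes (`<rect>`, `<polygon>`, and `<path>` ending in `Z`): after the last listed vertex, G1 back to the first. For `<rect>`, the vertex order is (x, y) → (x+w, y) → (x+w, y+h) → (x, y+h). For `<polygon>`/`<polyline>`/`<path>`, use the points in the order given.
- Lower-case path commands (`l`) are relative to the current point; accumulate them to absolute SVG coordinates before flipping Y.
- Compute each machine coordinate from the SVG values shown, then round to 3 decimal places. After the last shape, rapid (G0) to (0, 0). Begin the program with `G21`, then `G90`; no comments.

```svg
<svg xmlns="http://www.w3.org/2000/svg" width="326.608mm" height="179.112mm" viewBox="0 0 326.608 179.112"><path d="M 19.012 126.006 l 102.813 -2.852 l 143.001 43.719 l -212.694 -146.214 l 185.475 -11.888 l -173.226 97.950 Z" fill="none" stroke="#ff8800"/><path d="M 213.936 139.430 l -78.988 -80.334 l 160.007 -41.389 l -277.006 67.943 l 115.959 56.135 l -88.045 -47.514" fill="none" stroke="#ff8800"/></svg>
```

G21
G90
G0 X19.012 Y53.106
M3 S342
G1 X121.825 Y55.958 F2600
G1 X264.826 Y12.239
G1 X52.132 Y158.453
G1 X237.607 Y170.341
G1 X64.381 Y72.391
G1 X19.012 Y53.106
M5
G0 X213.936 Y39.682
M3 S342
G1 X134.948 Y120.016 F2600
G1 X294.955 Y161.405
G1 X17.949 Y93.462
G1 X133.908 Y37.327
G1 X45.863 Y84.841
M5
G0 X0.000 Y0.000

1 u = 1 mm; y_m = 179.112 − y.

[1] `<path>` closed polygon, #ff8800→engrave S342 F2600: (19.012,53.106) → (121.825,55.958) → (264.826,12.239) → (52.132,158.453) → (237.607,170.341) → (64.381,72.391) → (19.012,53.106) (closed)

[2] `<path>` open polyline, #ff8800→engrave S342 F2600: (213.936,39.682) → (134.948,120.016) → (294.955,161.405) → (17.949,93.462) → (133.908,37.327) → (45.863,84.841)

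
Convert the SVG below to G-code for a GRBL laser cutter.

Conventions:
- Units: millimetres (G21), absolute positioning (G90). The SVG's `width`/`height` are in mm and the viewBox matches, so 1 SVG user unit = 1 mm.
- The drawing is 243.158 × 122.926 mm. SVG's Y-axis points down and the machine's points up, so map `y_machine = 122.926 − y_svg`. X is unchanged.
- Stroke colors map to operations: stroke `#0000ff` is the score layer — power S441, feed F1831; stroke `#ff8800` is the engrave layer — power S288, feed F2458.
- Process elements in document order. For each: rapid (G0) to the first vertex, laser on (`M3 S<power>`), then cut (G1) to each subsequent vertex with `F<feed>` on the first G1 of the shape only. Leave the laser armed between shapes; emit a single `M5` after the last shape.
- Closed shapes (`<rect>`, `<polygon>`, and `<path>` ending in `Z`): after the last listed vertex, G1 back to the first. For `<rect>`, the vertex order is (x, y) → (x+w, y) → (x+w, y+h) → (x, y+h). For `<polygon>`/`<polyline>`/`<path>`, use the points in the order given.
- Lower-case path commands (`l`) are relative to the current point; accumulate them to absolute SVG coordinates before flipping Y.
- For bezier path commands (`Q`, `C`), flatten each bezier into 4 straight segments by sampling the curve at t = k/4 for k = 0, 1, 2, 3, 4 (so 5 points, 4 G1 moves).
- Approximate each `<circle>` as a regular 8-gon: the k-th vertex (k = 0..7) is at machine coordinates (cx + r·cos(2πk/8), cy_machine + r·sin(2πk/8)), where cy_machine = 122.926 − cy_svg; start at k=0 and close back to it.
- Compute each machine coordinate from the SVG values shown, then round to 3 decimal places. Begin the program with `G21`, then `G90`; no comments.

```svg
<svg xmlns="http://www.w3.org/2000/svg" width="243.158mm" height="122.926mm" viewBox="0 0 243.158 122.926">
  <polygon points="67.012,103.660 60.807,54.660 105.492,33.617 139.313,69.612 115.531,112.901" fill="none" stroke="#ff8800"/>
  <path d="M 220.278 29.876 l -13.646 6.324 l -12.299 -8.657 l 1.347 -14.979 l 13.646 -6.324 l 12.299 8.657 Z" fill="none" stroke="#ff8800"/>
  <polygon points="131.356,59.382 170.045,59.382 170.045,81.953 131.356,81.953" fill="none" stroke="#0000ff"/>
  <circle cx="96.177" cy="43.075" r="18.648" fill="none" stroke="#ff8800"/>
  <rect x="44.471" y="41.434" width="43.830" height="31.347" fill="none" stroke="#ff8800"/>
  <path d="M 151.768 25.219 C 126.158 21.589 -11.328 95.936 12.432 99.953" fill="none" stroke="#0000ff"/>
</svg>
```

G21
G90
G0 X67.012 Y19.266
M3 S288
G1 X60.807 Y68.266 F2458
G1 X105.492 Y89.309
G1 X139.313 Y53.314
G1 X115.531 Y10.025
G1 X67.012 Y19.266
G0 X220.278 Y93.050
M3 S288
G1 X206.632 Y86.726 F2458
G1 X194.333 Y95.383
G1 X195.680 Y110.362
G1 X209.326 Y116.686
G1 X221.625 Y108.029
G1 X220.278 Y93.050
G0 X131.356 Y63.544
M3 S441
G1 X170.045 Y63.544 F1831
G1 X170.045 Y40.973
G1 X131.356 Y40.973
G1 X131.356 Y63.544
G0 X114.825 Y79.851
M3 S288
G1 X109.363 Y93.037 F2458
G1 X96.177 Y98.499
G1 X82.991 Y93.037
G1 X77.529 Y79.851
G1 X82.991 Y66.665
G1 X96.177 Y61.203
G1 X109.363 Y66.665
G1 X114.825 Y79.851
G0 X44.471 Y81.492
M3 S288
G1 X88.301 Y81.492 F2458
G1 X88.301 Y50.145
G1 X44.471 Y50.145
G1 X44.471 Y81.492
G0 X151.768 Y97.707
M3 S441
G1 X115.851 Y88.126 F1831
G1 X63.586 Y63.208
G1 X20.578 Y36.855
G1 X12.432 Y22.973
M5

Since the viewBox matches the mm dimensions, user units are millimetres directly. The only transform is the Y-flip y_m = 122.926 − y_svg.

Shape 1 is a regular polygon drawn with `<polygon>`. Its stroke #ff8800 means engrave at S288, F2458. After flipping Y the toolpath is (67.012,19.266) → (60.807,68.266) → (105.492,89.309) → (139.313,53.314) → (115.531,10.025) → (67.012,19.266), returning to the start.

Shape 2 is a regular polygon drawn with `<path>`. Its stroke #ff8800 means engrave at S288, F2458. After flipping Y the toolpath is (220.278,93.050) → (206.632,86.726) → (194.333,95.383) → (195.680,110.362) → (209.326,116.686) → (221.625,108.029) → (220.278,93.050), returning to the start.

Shape 3 is a rectangle drawn with `<polygon>`. Its stroke #0000ff means score at S441, F1831. After flipping Y the toolpath is (131.356,63.544) → (170.045,63.544) → (170.045,40.973) → (131.356,40.973) → (131.356,63.544), returning to the start.

Shape 4 is a circle drawn with `<circle>`. Its stroke #ff8800 means engrave at S288, F2458. After flipping Y the toolpath is (114.825,79.851) → (109.363,93.037) → (96.177,98.499) → (82.991,93.037) → (77.529,79.851) → (82.991,66.665) → (96.177,61.203) → (109.363,66.665) → (114.825,79.851), returning to the start.

Shape 5 is a rectangle drawn with `<rect>`. Its stroke #ff8800 means engrave at S288, F2458. After flipping Y the toolpath is (44.471,81.492) → (88.301,81.492) → (88.301,50.145) → (44.471,50.145) → (44.471,81.492), returning to the start.

Shape 6 is a cubic bezier drawn with `<path>`. Its stroke #0000ff means score at S441, F1831. After flipping Y the toolpath is (151.768,97.707) → (115.851,88.126) → (63.586,63.208) → (20.578,36.855) → (12.432,22.973).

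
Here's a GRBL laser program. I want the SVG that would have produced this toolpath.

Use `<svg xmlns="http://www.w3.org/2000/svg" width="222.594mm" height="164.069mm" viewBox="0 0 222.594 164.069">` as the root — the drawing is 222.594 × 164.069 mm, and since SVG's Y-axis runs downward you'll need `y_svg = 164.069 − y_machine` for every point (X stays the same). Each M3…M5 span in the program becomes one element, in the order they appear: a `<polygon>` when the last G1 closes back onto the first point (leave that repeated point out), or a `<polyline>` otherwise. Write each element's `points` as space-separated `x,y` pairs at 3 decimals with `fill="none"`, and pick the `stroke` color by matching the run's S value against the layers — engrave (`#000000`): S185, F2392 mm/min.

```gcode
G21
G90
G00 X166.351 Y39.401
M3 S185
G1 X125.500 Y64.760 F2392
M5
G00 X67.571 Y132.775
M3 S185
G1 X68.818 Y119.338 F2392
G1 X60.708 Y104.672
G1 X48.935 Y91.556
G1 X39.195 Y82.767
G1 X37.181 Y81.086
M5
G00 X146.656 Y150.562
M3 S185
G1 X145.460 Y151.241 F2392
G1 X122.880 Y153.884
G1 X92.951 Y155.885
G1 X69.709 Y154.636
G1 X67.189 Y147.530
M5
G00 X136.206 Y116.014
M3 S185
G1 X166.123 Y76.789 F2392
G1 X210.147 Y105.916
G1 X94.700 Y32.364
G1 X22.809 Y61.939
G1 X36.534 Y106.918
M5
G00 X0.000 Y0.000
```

<svg xmlns="http://www.w3.org/2000/svg" width="222.594mm" height="164.069mm" viewBox="0 0 222.594 164.069">
  <polyline points="166.351,124.668 125.500,99.309" fill="none" stroke="#000000"/>
  <polyline points="67.571,31.294 68.818,44.731 60.708,59.397 48.935,72.513 39.195,81.302 37.181,82.983" fill="none" stroke="#000000"/>
  <polyline points="146.656,13.507 145.460,12.828 122.880,10.185 92.951,8.184 69.709,9.433 67.189,16.539" fill="none" stroke="#000000"/>
  <polyline points="136.206,48.055 166.123,87.280 210.147,58.153 94.700,131.705 22.809,102.130 36.534,57.151" fill="none" stroke="#000000"/>
</svg>

Machine Y-up, SVG Y-down with viewBox height 164.069, so y_svg = 164.069 − y_machine; X carries over. Every run uses S185, so all elements get stroke `#000000` (engrave).

Run 1: The run is open, so emit a `<polyline>` with points (Y-flipped): 166.351,124.668 125.500,99.309.

Run 2: The run is open, so emit a `<polyline>` with points (Y-flipped): 67.571,31.294 68.818,44.731 60.708,59.397 48.935,72.513 39.195,81.302 37.181,82.983.

Run 3: The run is open, so emit a `<polyline>` with points (Y-flipped): 146.656,13.507 145.460,12.828 122.880,10.185 92.951,8.184 69.709,9.433 67.189,16.539.

Run 4: The run is open, so emit a `<polyline>` with points (Y-flipped): 136.206,48.055 166.123,87.280 210.147,58.153 94.700,131.705 22.809,102.130 36.534,57.151.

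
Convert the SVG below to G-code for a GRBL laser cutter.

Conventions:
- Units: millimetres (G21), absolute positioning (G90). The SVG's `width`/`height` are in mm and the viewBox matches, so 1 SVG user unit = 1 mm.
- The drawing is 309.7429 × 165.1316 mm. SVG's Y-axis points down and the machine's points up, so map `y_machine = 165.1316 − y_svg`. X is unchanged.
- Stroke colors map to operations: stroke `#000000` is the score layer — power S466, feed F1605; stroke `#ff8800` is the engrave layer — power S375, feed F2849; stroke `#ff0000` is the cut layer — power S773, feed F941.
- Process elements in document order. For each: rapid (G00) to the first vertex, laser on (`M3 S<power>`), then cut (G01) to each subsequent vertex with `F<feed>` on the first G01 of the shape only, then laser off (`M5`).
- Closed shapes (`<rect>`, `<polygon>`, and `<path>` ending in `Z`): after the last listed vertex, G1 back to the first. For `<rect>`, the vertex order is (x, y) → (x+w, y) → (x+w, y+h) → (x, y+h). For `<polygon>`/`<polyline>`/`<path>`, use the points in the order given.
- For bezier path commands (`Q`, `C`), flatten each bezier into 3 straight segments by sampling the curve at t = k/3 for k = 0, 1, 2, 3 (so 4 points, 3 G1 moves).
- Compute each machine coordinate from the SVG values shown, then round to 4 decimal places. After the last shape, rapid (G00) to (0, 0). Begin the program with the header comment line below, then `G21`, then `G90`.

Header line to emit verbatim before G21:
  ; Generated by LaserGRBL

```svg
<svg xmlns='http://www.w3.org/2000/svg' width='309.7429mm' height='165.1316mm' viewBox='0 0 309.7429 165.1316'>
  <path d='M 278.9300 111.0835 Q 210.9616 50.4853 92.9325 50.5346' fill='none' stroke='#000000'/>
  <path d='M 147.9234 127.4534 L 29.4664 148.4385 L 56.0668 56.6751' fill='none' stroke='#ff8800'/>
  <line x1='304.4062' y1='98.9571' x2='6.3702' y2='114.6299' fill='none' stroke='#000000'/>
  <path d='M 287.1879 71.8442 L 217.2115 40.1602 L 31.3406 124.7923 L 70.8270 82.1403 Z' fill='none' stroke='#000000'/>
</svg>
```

; Generated by LaserGRBL
G21
G90
G00 X278.9300 Y54.0481
M3 S466
G01 X228.0554 Y87.7083 F1605
G01 X166.0563 Y107.8913
G01 X92.9325 Y114.5970
M5
G00 X147.9234 Y37.6782
M3 S375
G01 X29.4664 Y16.6931 F2849
G01 X56.0668 Y108.4565
M5
G00 X304.4062 Y66.1745
M3 S466
G01 X6.3702 Y50.5017 F1605
M5
G00 X287.1879 Y93.2874
M3 S466
G01 X217.2115 Y124.9714 F1605
G01 X31.3406 Y40.3393
G01 X70.8270 Y82.9913
G01 X287.1879 Y93.2874
M5
G00 X0.0000 Y0.0000

viewBox `0 0 309.7429 165.1316` with mm width/height → 1 unit = 1 mm. Flip: y_m = 165.1316 − y_svg.

**Shape 1** — `<path>` quadratic bezier, stroke `#000000` → score (S466, F1605). Control points (SVG): P0=(278.9300,111.0835), P1=(210.9616,50.4853), P2=(92.9325,50.5346); sampled at t=k/3. Machine vertices: (278.9300,54.0481) → (228.0554,87.7083) → (166.0563,107.8913) → (92.9325,114.5970). Open path.

**Shape 2** — `<path>` open polyline, stroke `#ff8800` → engrave (S375, F2849). Machine vertices: (147.9234,37.6782) → (29.4664,16.6931) → (56.0668,108.4565). Open path.

**Shape 3** — `<line>` line segment, stroke `#000000` → score (S466, F1605). Machine vertices: (304.4062,66.1745) → (6.3702,50.5017). Open path.

**Shape 4** — `<path>` closed polygon, stroke `#000000` → score (S466, F1605). Machine vertices: (287.1879,93.2874) → (217.2115,124.9714) → (31.3406,40.3393) → (70.8270,82.9913) → (287.1879,93.2874). Closed: final G1 returns to the first vertex.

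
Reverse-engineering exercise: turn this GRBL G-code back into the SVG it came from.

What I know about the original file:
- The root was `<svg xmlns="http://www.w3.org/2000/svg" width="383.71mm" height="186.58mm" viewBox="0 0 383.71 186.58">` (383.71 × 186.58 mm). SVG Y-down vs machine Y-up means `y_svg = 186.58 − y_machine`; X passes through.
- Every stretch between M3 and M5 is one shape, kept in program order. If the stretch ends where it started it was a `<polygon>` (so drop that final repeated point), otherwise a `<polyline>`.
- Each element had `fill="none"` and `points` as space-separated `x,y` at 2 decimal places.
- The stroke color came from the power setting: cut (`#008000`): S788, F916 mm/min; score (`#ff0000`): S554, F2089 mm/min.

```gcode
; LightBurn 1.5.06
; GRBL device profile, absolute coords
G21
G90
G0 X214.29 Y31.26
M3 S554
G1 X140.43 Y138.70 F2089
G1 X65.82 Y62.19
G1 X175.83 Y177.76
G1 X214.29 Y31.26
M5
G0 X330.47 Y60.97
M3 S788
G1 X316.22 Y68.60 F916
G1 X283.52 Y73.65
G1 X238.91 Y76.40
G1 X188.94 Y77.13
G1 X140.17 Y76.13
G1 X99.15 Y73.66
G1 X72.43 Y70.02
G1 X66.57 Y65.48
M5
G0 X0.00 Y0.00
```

y_svg = 186.58 − y_m.

[1] S554→`#ff0000` (score); closed run; points: 214.29,155.32 140.43,47.88 65.82,124.39 175.83,8.82

[2] S788→`#008000` (cut); open run; points: 330.47,125.61 316.22,117.98 283.52,112.93 238.91,110.18 188.94,109.45 140.17,110.45 99.15,112.92 72.43,116.56 66.57,121.10

<svg xmlns="http://www.w3.org/2000/svg" width="383.71mm" height="186.58mm" viewBox="0 0 383.71 186.58">
  <polygon points="214.29,155.32 140.43,47.88 65.82,124.39 175.83,8.82" fill="none" stroke="#ff0000"/>
  <polyline points="330.47,125.61 316.22,117.98 283.52,112.93 238.91,110.18 188.94,109.45 140.17,110.45 99.15,112.92 72.43,116.56 66.57,121.10" fill="none" stroke="#008000"/>
</svg>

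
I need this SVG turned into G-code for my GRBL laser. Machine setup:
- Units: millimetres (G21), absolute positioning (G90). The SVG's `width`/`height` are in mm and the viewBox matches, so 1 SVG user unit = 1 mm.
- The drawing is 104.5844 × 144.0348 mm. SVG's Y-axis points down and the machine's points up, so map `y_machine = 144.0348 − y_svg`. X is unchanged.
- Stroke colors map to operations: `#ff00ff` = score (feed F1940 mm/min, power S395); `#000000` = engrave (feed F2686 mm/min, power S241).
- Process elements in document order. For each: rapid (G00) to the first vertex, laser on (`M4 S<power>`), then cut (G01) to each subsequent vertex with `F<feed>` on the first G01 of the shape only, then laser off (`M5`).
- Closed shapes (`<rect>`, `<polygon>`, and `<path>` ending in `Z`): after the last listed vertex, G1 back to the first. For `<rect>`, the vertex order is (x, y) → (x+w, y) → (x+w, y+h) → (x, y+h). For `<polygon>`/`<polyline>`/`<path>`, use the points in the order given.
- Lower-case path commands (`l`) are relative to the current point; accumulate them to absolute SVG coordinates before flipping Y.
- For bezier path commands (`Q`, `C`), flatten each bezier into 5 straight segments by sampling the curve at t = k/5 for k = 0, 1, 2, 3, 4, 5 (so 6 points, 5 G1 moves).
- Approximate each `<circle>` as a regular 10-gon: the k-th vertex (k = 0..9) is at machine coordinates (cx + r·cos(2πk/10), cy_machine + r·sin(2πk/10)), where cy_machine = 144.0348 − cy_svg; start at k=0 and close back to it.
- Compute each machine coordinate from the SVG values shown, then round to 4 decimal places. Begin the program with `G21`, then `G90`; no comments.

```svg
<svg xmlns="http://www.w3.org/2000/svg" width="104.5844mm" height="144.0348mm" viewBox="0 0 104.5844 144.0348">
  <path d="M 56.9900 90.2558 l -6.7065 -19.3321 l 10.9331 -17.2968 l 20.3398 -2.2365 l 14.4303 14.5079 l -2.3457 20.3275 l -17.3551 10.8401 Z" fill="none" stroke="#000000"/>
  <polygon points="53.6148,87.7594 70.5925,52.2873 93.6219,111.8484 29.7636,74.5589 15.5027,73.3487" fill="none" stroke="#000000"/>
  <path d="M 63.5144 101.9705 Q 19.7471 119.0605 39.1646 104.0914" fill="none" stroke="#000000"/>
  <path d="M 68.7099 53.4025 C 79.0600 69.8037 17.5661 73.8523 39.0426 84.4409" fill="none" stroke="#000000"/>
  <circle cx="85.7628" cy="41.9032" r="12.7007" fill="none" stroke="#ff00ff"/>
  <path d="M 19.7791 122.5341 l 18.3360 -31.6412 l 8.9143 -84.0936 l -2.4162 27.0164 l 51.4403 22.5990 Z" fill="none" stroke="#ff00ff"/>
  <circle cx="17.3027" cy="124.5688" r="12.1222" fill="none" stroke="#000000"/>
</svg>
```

Since the viewBox matches the mm dimensions, user units are millimetres directly. The only transform is the Y-flip y_m = 144.0348 − y_svg.

Shape 1 is a regular polygon drawn with `<path>`. Its stroke #000000 means engrave at S241, F2686. After flipping Y the toolpath is (56.9900,53.7790) → (50.2835,73.1111) → (61.2166,90.4079) → (81.5564,92.6444) → (95.9867,78.1365) → (93.6410,57.8090) → (76.2859,46.9689) → (56.9900,53.7790), returning to the start.

Shape 2 is a closed polygon drawn with `<polygon>`. Its stroke #000000 means engrave at S241, F2686. After flipping Y the toolpath is (53.6148,56.2754) → (70.5925,91.7475) → (93.6219,32.1864) → (29.7636,69.4759) → (15.5027,70.6861) → (53.6148,56.2754), returning to the start.

Shape 3 is a quadratic bezier drawn with `<path>`. Its stroke #000000 means engrave at S241, F2686. After flipping Y the toolpath is (63.5144,42.0643) → (48.5349,36.5107) → (38.6101,33.5218) → (33.7402,33.0976) → (33.9250,35.2381) → (39.1646,39.9434).

Shape 4 is a cubic bezier drawn with `<path>`. Its stroke #000000 means engrave at S241, F2686. After flipping Y the toolpath is (68.7099,90.6323) → (67.5372,82.1228) → (56.5530,75.6710) → (43.1885,70.3701) → (34.8746,65.3134) → (39.0426,59.5939).

Shape 5 is a circle drawn with `<circle>`. Its stroke #ff00ff means score at S395, F1940. After flipping Y the toolpath is (98.4635,102.1316) → (96.0379,109.5969) → (89.6875,114.2107) → (81.8381,114.2107) → (75.4877,109.5969) → (73.0621,102.1316) → (75.4877,94.6663) → (81.8381,90.0525) → (89.6875,90.0525) → (96.0379,94.6663) → (98.4635,102.1316), returning to the start.

Shape 6 is a closed polygon drawn with `<path>`. Its stroke #ff00ff means score at S395, F1940. After flipping Y the toolpath is (19.7791,21.5007) → (38.1151,53.1419) → (47.0294,137.2355) → (44.6132,110.2191) → (96.0535,87.6201) → (19.7791,21.5007), returning to the start.

Shape 7 is a circle drawn with `<circle>`. Its stroke #000000 means engrave at S241, F2686. After flipping Y the toolpath is (29.4249,19.4660) → (27.1098,26.5913) → (21.0487,30.9949) → (13.5567,30.9949) → (7.4956,26.5913) → (5.1805,19.4660) → (7.4956,12.3407) → (13.5567,7.9371) → (21.0487,7.9371) → (27.1098,12.3407) → (29.4249,19.4660), returning to the start.

G21
G90
G00 X56.9900 Y53.7790
M4 S241
G01 X50.2835 Y73.1111 F2686
G01 X61.2166 Y90.4079
G01 X81.5564 Y92.6444
G01 X95.9867 Y78.1365
G01 X93.6410 Y57.8090
G01 X76.2859 Y46.9689
G01 X56.9900 Y53.7790
M5
G00 X53.6148 Y56.2754
M4 S241
G01 X70.5925 Y91.7475 F2686
G01 X93.6219 Y32.1864
G01 X29.7636 Y69.4759
G01 X15.5027 Y70.6861
G01 X53.6148 Y56.2754
M5
G00 X63.5144 Y42.0643
M4 S241
G01 X48.5349 Y36.5107 F2686
G01 X38.6101 Y33.5218
G01 X33.7402 Y33.0976
G01 X33.9250 Y35.2381
G01 X39.1646 Y39.9434
M5
G00 X68.7099 Y90.6323
M4 S241
G01 X67.5372 Y82.1228 F2686
G01 X56.5530 Y75.6710
G01 X43.1885 Y70.3701
G01 X34.8746 Y65.3134
G01 X39.0426 Y59.5939
M5
G00 X98.4635 Y102.1316
M4 S395
G01 X96.0379 Y109.5969 F1940
G01 X89.6875 Y114.2107
G01 X81.8381 Y114.2107
G01 X75.4877 Y109.5969
G01 X73.0621 Y102.1316
G01 X75.4877 Y94.6663
G01 X81.8381 Y90.0525
G01 X89.6875 Y90.0525
G01 X96.0379 Y94.6663
G01 X98.4635 Y102.1316
M5
G00 X19.7791 Y21.5007
M4 S395
G01 X38.1151 Y53.1419 F1940
G01 X47.0294 Y137.2355
G01 X44.6132 Y110.2191
G01 X96.0535 Y87.6201
G01 X19.7791 Y21.5007
M5
G00 X29.4249 Y19.4660
M4 S241
G01 X27.1098 Y26.5913 F2686
G01 X21.0487 Y30.9949
G01 X13.5567 Y30.9949
G01 X7.4956 Y26.5913
G01 X5.1805 Y19.4660
G01 X7.4956 Y12.3407
G01 X13.5567 Y7.9371
G01 X21.0487 Y7.9371
G01 X27.1098 Y12.3407
G01 X29.4249 Y19.4660
M5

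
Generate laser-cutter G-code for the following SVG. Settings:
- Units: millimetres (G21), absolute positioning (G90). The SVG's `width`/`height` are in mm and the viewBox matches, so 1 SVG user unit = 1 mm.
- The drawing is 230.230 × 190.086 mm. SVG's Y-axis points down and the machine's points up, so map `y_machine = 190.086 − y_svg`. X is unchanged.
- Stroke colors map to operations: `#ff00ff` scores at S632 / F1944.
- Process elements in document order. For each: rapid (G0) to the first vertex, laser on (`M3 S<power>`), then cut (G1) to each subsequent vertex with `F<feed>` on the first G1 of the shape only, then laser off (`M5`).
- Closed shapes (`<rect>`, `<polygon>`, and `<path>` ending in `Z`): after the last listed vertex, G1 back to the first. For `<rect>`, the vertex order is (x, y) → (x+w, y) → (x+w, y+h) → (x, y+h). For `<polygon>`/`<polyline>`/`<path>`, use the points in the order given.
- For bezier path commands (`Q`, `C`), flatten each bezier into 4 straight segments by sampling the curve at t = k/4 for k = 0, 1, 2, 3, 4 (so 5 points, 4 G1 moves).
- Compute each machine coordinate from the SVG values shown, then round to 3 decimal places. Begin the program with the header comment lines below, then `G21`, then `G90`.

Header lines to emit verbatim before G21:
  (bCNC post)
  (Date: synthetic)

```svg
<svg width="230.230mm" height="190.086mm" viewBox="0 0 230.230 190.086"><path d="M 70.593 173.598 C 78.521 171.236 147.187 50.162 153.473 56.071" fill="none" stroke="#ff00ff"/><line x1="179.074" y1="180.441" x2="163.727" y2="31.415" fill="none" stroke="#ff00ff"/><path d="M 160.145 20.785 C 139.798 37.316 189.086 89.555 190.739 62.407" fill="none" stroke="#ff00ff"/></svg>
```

Since the viewBox matches the mm dimensions, user units are millimetres directly. The only transform is the Y-flip y_m = 190.086 − y_svg.

Shape 1 is a cubic bezier drawn with `<path>`. Its stroke #ff00ff means score at S632, F1944. After flipping Y the toolpath is (70.593,16.488) → (86.004,36.679) → (112.649,78.353) → (138.986,118.476) → (153.473,134.015).

Shape 2 is a line segment drawn with `<line>`. Its stroke #ff00ff means score at S632, F1944. After flipping Y the toolpath is (179.074,9.645) → (163.727,158.671).

Shape 3 is a cubic bezier drawn with `<path>`. Its stroke #ff00ff means score at S632, F1944. After flipping Y the toolpath is (160.145,169.301) → (156.109,152.006) → (167.192,132.110) → (182.400,120.405) → (190.739,127.679).

(bCNC post)
(Date: synthetic)
G21
G90
G0 X70.593 Y16.488
M3 S632
G1 X86.004 Y36.679 F1944
G1 X112.649 Y78.353
G1 X138.986 Y118.476
G1 X153.473 Y134.015
M5
G0 X179.074 Y9.645
M3 S632
G1 X163.727 Y158.671 F1944
M5
G0 X160.145 Y169.301
M3 S632
G1 X156.109 Y152.006 F1944
G1 X167.192 Y132.110
G1 X182.400 Y120.405
G1 X190.739 Y127.679
M5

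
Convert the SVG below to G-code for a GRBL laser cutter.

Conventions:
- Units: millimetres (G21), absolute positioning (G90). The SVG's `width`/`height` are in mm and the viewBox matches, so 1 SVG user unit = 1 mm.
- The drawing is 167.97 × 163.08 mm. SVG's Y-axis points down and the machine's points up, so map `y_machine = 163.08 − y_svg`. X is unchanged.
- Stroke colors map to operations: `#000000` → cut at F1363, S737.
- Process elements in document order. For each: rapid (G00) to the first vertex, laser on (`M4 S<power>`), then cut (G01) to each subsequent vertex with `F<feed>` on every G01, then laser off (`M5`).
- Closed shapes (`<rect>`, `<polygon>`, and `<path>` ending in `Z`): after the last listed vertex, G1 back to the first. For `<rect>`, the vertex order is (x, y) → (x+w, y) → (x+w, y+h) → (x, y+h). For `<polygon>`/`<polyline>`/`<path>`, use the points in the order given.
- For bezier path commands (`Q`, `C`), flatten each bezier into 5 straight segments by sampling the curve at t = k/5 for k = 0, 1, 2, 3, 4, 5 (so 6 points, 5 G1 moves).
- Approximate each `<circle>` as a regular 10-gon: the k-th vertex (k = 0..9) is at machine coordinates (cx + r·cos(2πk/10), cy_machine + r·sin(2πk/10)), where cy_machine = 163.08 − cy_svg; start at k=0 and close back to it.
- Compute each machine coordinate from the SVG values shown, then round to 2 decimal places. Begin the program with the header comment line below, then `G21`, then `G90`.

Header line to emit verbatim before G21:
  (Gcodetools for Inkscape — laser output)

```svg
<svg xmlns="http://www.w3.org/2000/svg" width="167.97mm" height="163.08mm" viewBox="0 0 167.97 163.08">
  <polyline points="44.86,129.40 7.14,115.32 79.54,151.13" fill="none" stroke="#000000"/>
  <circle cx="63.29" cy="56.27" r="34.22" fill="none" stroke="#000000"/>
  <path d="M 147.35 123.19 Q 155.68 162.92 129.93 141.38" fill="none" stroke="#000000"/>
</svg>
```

viewBox `0 0 167.97 163.08` with mm width/height → 1 unit = 1 mm. Flip: y_m = 163.08 − y_svg.

**Shape 1** — `<polyline>` open polyline, stroke `#000000` → cut (S737, F1363). Machine vertices: (44.86,33.68) → (7.14,47.76) → (79.54,11.95). Open path.

**Shape 2** — `<circle>` circle, stroke `#000000` → cut (S737, F1363). Machine vertices: (97.51,106.81) → (90.97,126.92) → (73.86,139.36) → (52.72,139.36) → (35.61,126.92) → (29.07,106.81) → (35.61,86.70) → (52.72,74.26) → (73.86,74.26) → (90.97,86.70) → (97.51,106.81). Closed: final G1 returns to the first vertex.

**Shape 3** — `<path>` quadratic bezier, stroke `#000000` → cut (S737, F1363). Control points (SVG): P0=(147.35,123.19), P1=(155.68,162.92), P2=(129.93,141.38); sampled at t=k/5. Machine vertices: (147.35,39.89) → (149.32,26.45) → (148.56,17.91) → (145.08,14.27) → (138.87,15.53) → (129.93,21.70). Open path.

(Gcodetools for Inkscape — laser output)
G21
G90
G00 X44.86 Y33.68
M4 S737
G01 X7.14 Y47.76 F1363
G01 X79.54 Y11.95 F1363
M5
G00 X97.51 Y106.81
M4 S737
G01 X90.97 Y126.92 F1363
G01 X73.86 Y139.36 F1363
G01 X52.72 Y139.36 F1363
G01 X35.61 Y126.92 F1363
G01 X29.07 Y106.81 F1363
G01 X35.61 Y86.70 F1363
G01 X52.72 Y74.26 F1363
G01 X73.86 Y74.26 F1363
G01 X90.97 Y86.70 F1363
G01 X97.51 Y106.81 F1363
M5
G00 X147.35 Y39.89
M4 S737
G01 X149.32 Y26.45 F1363
G01 X148.56 Y17.91 F1363
G01 X145.08 Y14.27 F1363
G01 X138.87 Y15.53 F1363
G01 X129.93 Y21.70 F1363
M5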